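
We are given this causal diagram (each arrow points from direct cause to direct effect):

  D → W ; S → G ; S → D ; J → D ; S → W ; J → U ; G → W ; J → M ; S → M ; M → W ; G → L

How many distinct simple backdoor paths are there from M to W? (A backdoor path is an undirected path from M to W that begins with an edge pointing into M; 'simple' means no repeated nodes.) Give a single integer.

6

A backdoor path from M to W is any simple undirected path whose first edge points into M (i.e. leaves M via a parent).
Parents of M: {J, S}.
Enumerating:
  P1: M <- J -> D <- S -> G -> W
  P2: M <- J -> D <- S -> W
  P3: M <- J -> D -> W
  P4: M <- S -> G -> W
  P5: M <- S -> D -> W
  P6: M <- S -> W
That exhausts the simple backdoor paths. Count: 6.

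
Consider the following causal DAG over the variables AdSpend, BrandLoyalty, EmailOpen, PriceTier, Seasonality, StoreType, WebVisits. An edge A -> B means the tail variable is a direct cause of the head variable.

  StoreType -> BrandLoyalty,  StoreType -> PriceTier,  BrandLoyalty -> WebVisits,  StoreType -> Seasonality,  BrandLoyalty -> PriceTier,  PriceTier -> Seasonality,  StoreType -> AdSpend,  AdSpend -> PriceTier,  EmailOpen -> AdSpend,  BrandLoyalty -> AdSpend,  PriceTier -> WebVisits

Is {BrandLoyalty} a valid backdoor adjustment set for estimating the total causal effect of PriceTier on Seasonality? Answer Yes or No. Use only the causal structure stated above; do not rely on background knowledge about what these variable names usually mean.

Backdoor paths from PriceTier to Seasonality (paths whose first edge points into PriceTier):
  P1: PriceTier <- StoreType -> Seasonality
  P2: PriceTier <- BrandLoyalty <- StoreType -> Seasonality
  P3: PriceTier <- BrandLoyalty -> AdSpend <- StoreType -> Seasonality
  P4: PriceTier <- AdSpend <- StoreType -> Seasonality
  P5: PriceTier <- AdSpend <- BrandLoyalty <- StoreType -> Seasonality
Condition 1 (no descendant of PriceTier in the set): holds — descendants of PriceTier are {Seasonality, WebVisits}; none are in {BrandLoyalty}.
Condition 2 (every backdoor path blocked by {BrandLoyalty}):
  P1: open — no interior node is in the conditioning set.
  P2: blocked at chain node BrandLoyalty ∈ conditioning set.
  P3: blocked at fork node BrandLoyalty ∈ conditioning set.
  P4: open — no interior node is in the conditioning set.
  P5: blocked at chain node BrandLoyalty ∈ conditioning set.
{BrandLoyalty} does not satisfy the backdoor criterion.

No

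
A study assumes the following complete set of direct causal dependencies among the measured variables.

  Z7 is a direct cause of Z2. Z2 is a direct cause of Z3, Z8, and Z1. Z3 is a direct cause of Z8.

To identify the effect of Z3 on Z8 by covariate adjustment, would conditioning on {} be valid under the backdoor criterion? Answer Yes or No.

No

Backdoor paths from Z3 to Z8 (paths whose first edge points into Z3):
  P1: Z3 <- Z2 -> Z8
Condition 1 (no descendant of Z3 in the set): holds — descendants of Z3 are {Z8}; none are in {}.
Condition 2 (every backdoor path blocked by {}):
  P1: open — no interior node is in the conditioning set.
{} does not satisfy the backdoor criterion.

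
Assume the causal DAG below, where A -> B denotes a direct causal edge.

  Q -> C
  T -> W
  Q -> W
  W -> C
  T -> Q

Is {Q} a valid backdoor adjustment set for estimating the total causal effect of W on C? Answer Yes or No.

Backdoor paths from W to C (paths whose first edge points into W):
  P1: W <- T -> Q -> C
  P2: W <- Q -> C
Condition 1 (no descendant of W in the set): holds — descendants of W are {C}; none are in {Q}.
Condition 2 (every backdoor path blocked by {Q}):
  P1: blocked at chain node Q ∈ conditioning set.
  P2: blocked at fork node Q ∈ conditioning set.
{Q} satisfies the backdoor criterion.

Yes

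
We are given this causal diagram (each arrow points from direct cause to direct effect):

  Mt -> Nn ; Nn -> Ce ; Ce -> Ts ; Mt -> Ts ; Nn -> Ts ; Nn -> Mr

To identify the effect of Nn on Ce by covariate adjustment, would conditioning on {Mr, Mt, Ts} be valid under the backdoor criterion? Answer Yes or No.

Backdoor paths from Nn to Ce (paths whose first edge points into Nn):
  P1: Nn <- Mt -> Ts <- Ce
Condition 1 (no descendant of Nn in the set): FAILS — Mr and Ts are descendants of Nn.
Condition 2 (every backdoor path blocked by {Mr, Mt, Ts}):
  P1: blocked at fork node Mt ∈ conditioning set.
{Mr, Mt, Ts} does not satisfy the backdoor criterion.

No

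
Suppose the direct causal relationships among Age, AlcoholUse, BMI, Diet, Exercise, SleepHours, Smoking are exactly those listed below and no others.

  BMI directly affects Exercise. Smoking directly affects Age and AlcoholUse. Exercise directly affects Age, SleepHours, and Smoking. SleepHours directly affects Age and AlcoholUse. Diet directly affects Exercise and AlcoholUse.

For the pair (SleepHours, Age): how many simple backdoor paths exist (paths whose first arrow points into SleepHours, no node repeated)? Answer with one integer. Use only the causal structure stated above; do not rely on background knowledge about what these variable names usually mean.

3

A backdoor path from SleepHours to Age is any simple undirected path whose first edge points into SleepHours (i.e. leaves SleepHours via a parent).
Parents of SleepHours: {Exercise}.
Enumerating:
  P1: SleepHours <- Exercise <- Diet -> AlcoholUse <- Smoking -> Age
  P2: SleepHours <- Exercise -> Smoking -> Age
  P3: SleepHours <- Exercise -> Age
That exhausts the simple backdoor paths. Count: 3.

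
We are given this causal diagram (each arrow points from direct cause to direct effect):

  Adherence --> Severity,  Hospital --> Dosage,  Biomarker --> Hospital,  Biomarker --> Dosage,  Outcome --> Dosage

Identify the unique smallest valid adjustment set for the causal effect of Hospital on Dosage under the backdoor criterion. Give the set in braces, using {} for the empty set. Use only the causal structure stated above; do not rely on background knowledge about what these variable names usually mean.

{Biomarker}

Variables eligible for adjustment (non-descendants of Hospital, excluding Hospital and Dosage): {Adherence, Biomarker, Outcome, Severity}.
Backdoor paths from Hospital to Dosage:
  P1: Hospital <- Biomarker -> Dosage
The empty set is not sufficient: P1 (Hospital <- Biomarker -> Dosage) has no collider blocking it and no conditioned non-collider, so it is open.
Try {Biomarker}:
  P1: blocked at fork node Biomarker ∈ conditioning set.
{Biomarker} contains no descendant of Hospital and blocks every backdoor path.
No other singleton works — e.g. {Adherence} leaves P1 open — so {Biomarker} is the unique smallest valid adjustment set.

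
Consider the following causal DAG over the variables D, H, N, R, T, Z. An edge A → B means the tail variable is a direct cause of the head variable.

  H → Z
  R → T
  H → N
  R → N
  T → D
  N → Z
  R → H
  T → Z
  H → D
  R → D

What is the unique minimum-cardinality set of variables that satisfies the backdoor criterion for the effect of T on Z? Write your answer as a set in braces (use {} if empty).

Variables eligible for adjustment (non-descendants of T, excluding T and Z): {H, N, R}.
Backdoor paths from T to Z:
  P1: T <- R -> H -> N -> Z
  P2: T <- R -> H -> Z
  P3: T <- R -> N <- H -> Z
  P4: T <- R -> N -> Z
  P5: T <- R -> D <- H -> N -> Z
  P6: T <- R -> D <- H -> Z
The empty set is not sufficient: P1 (T <- R -> H -> N -> Z) has no collider blocking it and no conditioned non-collider, so it is open.
Try {R}:
  P1: blocked at fork node R ∈ conditioning set.
  P2: blocked at fork node R ∈ conditioning set.
  P3: blocked at fork node R ∈ conditioning set.
  P4: blocked at fork node R ∈ conditioning set.
  P5: blocked at fork node R ∈ conditioning set.
  P6: blocked at fork node R ∈ conditioning set.
{R} contains no descendant of T and blocks every backdoor path.
No other singleton works — e.g. {H} leaves P4 open — so {R} is the unique smallest valid adjustment set.

{R}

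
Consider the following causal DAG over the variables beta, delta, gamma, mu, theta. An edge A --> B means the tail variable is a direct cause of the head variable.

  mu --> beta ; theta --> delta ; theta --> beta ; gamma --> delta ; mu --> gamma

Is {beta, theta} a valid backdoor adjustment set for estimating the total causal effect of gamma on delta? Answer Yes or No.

Backdoor paths from gamma to delta (paths whose first edge points into gamma):
  P1: gamma <- mu -> beta <- theta -> delta
Condition 1 (no descendant of gamma in the set): holds — descendants of gamma are {delta}; none are in {beta, theta}.
Condition 2 (every backdoor path blocked by {beta, theta}):
  P1: blocked at fork node theta ∈ conditioning set.
{beta, theta} satisfies the backdoor criterion.

Yes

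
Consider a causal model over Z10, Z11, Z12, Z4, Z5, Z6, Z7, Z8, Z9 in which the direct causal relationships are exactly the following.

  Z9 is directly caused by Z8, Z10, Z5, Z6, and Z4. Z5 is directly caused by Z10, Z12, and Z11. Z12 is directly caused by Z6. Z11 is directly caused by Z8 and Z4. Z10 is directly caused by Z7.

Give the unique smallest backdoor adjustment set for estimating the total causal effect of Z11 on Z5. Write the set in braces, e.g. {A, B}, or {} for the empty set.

Variables eligible for adjustment (non-descendants of Z11, excluding Z11 and Z5): {Z10, Z12, Z4, Z6, Z7, Z8}.
Backdoor paths from Z11 to Z5:
  P1: Z11 <- Z8 -> Z9 <- Z6 -> Z12 -> Z5
  P2: Z11 <- Z8 -> Z9 <- Z10 -> Z5
  P3: Z11 <- Z8 -> Z9 <- Z5
  P4: Z11 <- Z4 -> Z9 <- Z6 -> Z12 -> Z5
  P5: Z11 <- Z4 -> Z9 <- Z10 -> Z5
  P6: Z11 <- Z4 -> Z9 <- Z5
Each backdoor path contains an unconditioned collider, so every path is already blocked with the empty conditioning set:
  P1: blocked at collider Z9 (neither it nor any descendant is in the conditioning set).
  P2: blocked at collider Z9 (neither it nor any descendant is in the conditioning set).
  P3: blocked at collider Z9 (neither it nor any descendant is in the conditioning set).
  P4: blocked at collider Z9 (neither it nor any descendant is in the conditioning set).
  P5: blocked at collider Z9 (neither it nor any descendant is in the conditioning set).
  P6: blocked at collider Z9 (neither it nor any descendant is in the conditioning set).
The empty set is therefore the unique smallest valid set.

{}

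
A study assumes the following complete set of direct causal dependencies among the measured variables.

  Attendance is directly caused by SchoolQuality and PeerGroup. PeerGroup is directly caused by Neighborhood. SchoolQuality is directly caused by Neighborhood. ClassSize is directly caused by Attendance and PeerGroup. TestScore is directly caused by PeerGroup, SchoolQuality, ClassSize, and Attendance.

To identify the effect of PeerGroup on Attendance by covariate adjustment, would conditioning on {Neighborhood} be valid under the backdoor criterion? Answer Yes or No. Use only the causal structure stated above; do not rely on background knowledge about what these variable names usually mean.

Yes

Backdoor paths from PeerGroup to Attendance (paths whose first edge points into PeerGroup):
  P1: PeerGroup <- Neighborhood -> SchoolQuality -> Attendance
  P2: PeerGroup <- Neighborhood -> SchoolQuality -> TestScore <- Attendance
  P3: PeerGroup <- Neighborhood -> SchoolQuality -> TestScore <- ClassSize <- Attendance
Condition 1 (no descendant of PeerGroup in the set): holds — descendants of PeerGroup are {Attendance, ClassSize, TestScore}; none are in {Neighborhood}.
Condition 2 (every backdoor path blocked by {Neighborhood}):
  P1: blocked at fork node Neighborhood ∈ conditioning set.
  P2: blocked at fork node Neighborhood ∈ conditioning set.
  P3: blocked at fork node Neighborhood ∈ conditioning set.
{Neighborhood} satisfies the backdoor criterion.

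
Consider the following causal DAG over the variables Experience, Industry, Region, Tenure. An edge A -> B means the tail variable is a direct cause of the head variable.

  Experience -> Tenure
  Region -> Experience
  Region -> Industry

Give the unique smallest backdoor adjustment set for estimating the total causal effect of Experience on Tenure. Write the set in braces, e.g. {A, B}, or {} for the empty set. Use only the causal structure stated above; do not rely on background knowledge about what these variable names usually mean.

Variables eligible for adjustment (non-descendants of Experience, excluding Experience and Tenure): {Industry, Region}.
Backdoor paths from Experience to Tenure:
  (none)
With no backdoor paths the empty set already satisfies the criterion, and it is trivially minimal.

{}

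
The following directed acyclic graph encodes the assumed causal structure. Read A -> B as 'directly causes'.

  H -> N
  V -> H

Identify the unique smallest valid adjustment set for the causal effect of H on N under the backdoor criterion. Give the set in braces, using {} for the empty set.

Variables eligible for adjustment (non-descendants of H, excluding H and N): {V}.
Backdoor paths from H to N:
  (none)
With no backdoor paths the empty set already satisfies the criterion, and it is trivially minimal.

{}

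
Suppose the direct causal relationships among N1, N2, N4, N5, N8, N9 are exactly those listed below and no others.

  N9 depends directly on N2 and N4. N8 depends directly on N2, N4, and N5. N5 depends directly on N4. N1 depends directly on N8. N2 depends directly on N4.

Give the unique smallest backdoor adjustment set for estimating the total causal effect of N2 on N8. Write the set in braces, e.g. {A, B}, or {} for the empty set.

Variables eligible for adjustment (non-descendants of N2, excluding N2 and N8): {N4, N5}.
Backdoor paths from N2 to N8:
  P1: N2 <- N4 -> N5 -> N8
  P2: N2 <- N4 -> N8
The empty set is not sufficient: P1 (N2 <- N4 -> N5 -> N8) has no collider blocking it and no conditioned non-collider, so it is open.
Try {N4}:
  P1: blocked at fork node N4 ∈ conditioning set.
  P2: blocked at fork node N4 ∈ conditioning set.
{N4} contains no descendant of N2 and blocks every backdoor path.
No other singleton works — e.g. {N5} leaves P2 open — so {N4} is the unique smallest valid adjustment set.

{N4}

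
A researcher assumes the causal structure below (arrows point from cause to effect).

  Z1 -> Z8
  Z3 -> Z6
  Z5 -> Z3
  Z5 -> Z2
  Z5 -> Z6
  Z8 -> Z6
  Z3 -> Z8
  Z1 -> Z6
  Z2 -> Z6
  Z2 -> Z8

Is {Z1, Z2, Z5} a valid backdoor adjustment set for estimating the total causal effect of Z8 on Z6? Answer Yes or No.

No

Backdoor paths from Z8 to Z6 (paths whose first edge points into Z8):
  P1: Z8 <- Z1 -> Z6
  P2: Z8 <- Z3 <- Z5 -> Z2 -> Z6
  P3: Z8 <- Z3 <- Z5 -> Z6
  P4: Z8 <- Z3 -> Z6
  P5: Z8 <- Z2 <- Z5 -> Z3 -> Z6
  P6: Z8 <- Z2 <- Z5 -> Z6
  P7: Z8 <- Z2 -> Z6
Condition 1 (no descendant of Z8 in the set): holds — descendants of Z8 are {Z6}; none are in {Z1, Z2, Z5}.
Condition 2 (every backdoor path blocked by {Z1, Z2, Z5}):
  P1: blocked at fork node Z1 ∈ conditioning set.
  P2: blocked at fork node Z5 ∈ conditioning set.
  P3: blocked at fork node Z5 ∈ conditioning set.
  P4: open — no interior node is in the conditioning set.
  P5: blocked at chain node Z2 ∈ conditioning set.
  P6: blocked at chain node Z2 ∈ conditioning set.
  P7: blocked at fork node Z2 ∈ conditioning set.
{Z1, Z2, Z5} does not satisfy the backdoor criterion.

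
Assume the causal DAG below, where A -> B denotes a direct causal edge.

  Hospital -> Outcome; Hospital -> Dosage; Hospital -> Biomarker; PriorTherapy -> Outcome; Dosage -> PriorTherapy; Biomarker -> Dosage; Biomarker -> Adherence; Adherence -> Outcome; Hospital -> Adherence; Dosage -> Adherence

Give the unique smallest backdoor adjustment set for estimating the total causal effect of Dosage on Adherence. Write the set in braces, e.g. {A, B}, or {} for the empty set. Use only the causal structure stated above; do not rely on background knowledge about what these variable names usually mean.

{Biomarker, Hospital}

Variables eligible for adjustment (non-descendants of Dosage, excluding Dosage and Adherence): {Biomarker, Hospital}.
Backdoor paths from Dosage to Adherence:
  P1: Dosage <- Hospital -> Biomarker -> Adherence
  P2: Dosage <- Hospital -> Adherence
  P3: Dosage <- Hospital -> Outcome <- Adherence
  P4: Dosage <- Biomarker <- Hospital -> Adherence
  P5: Dosage <- Biomarker <- Hospital -> Outcome <- Adherence
  P6: Dosage <- Biomarker -> Adherence
The empty set is not sufficient: P1 (Dosage <- Hospital -> Biomarker -> Adherence) has no collider blocking it and no conditioned non-collider, so it is open.
Try {Biomarker, Hospital}:
  P1: blocked at fork node Hospital ∈ conditioning set.
  P2: blocked at fork node Hospital ∈ conditioning set.
  P3: blocked at fork node Hospital ∈ conditioning set.
  P4: blocked at chain node Biomarker ∈ conditioning set.
  P5: blocked at chain node Biomarker ∈ conditioning set.
  P6: blocked at fork node Biomarker ∈ conditioning set.
{Biomarker, Hospital} contains no descendant of Dosage and blocks every backdoor path.
Every element of {Biomarker, Hospital} is needed (dropping Biomarker leaves P6 open; dropping Hospital leaves P2 open), so no proper subset is valid.
Among all size-2 subsets of the eligible variables, only {Biomarker, Hospital} blocks every backdoor path, so it is the unique smallest valid adjustment set.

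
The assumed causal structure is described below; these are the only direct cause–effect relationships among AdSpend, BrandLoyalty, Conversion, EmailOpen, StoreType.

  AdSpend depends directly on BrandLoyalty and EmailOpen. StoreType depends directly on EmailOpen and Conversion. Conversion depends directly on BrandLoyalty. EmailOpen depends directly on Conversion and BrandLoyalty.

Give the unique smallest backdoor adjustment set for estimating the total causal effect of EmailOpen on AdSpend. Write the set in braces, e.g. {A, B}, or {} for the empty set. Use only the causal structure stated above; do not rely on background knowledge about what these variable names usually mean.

Variables eligible for adjustment (non-descendants of EmailOpen, excluding EmailOpen and AdSpend): {BrandLoyalty, Conversion}.
Backdoor paths from EmailOpen to AdSpend:
  P1: EmailOpen <- BrandLoyalty -> AdSpend
  P2: EmailOpen <- Conversion <- BrandLoyalty -> AdSpend
The empty set is not sufficient: P1 (EmailOpen <- BrandLoyalty -> AdSpend) has no collider blocking it and no conditioned non-collider, so it is open.
Try {BrandLoyalty}:
  P1: blocked at fork node BrandLoyalty ∈ conditioning set.
  P2: blocked at fork node BrandLoyalty ∈ conditioning set.
{BrandLoyalty} contains no descendant of EmailOpen and blocks every backdoor path.
No other singleton works — e.g. {Conversion} leaves P1 open — so {BrandLoyalty} is the unique smallest valid adjustment set.

{BrandLoyalty}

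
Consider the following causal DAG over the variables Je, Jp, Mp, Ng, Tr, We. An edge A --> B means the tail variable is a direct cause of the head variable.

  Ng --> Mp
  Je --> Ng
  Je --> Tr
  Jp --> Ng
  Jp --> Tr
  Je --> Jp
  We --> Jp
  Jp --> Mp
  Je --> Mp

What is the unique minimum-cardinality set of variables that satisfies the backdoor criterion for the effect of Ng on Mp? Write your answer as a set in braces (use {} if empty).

{Je, Jp}

Variables eligible for adjustment (non-descendants of Ng, excluding Ng and Mp): {Je, Jp, Tr, We}.
Backdoor paths from Ng to Mp:
  P1: Ng <- Je -> Jp -> Mp
  P2: Ng <- Je -> Mp
  P3: Ng <- Je -> Tr <- Jp -> Mp
  P4: Ng <- Jp <- Je -> Mp
  P5: Ng <- Jp -> Mp
  P6: Ng <- Jp -> Tr <- Je -> Mp
The empty set is not sufficient: P1 (Ng <- Je -> Jp -> Mp) has no collider blocking it and no conditioned non-collider, so it is open.
Try {Je, Jp}:
  P1: blocked at fork node Je ∈ conditioning set.
  P2: blocked at fork node Je ∈ conditioning set.
  P3: blocked at fork node Je ∈ conditioning set.
  P4: blocked at chain node Jp ∈ conditioning set.
  P5: blocked at fork node Jp ∈ conditioning set.
  P6: blocked at fork node Jp ∈ conditioning set.
{Je, Jp} contains no descendant of Ng and blocks every backdoor path.
Every element of {Je, Jp} is needed (dropping Je leaves P2 open; dropping Jp leaves P5 open), so no proper subset is valid.
Among all size-2 subsets of the eligible variables, only {Je, Jp} blocks every backdoor path, so it is the unique smallest valid adjustment set.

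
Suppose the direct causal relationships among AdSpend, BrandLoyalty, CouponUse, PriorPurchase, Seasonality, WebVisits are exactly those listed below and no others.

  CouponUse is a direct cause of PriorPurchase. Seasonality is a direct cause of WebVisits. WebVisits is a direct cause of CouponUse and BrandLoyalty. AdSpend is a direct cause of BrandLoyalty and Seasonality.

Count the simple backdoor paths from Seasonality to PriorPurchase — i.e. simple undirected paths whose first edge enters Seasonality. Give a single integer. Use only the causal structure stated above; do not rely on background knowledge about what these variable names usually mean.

1

A backdoor path from Seasonality to PriorPurchase is any simple undirected path whose first edge points into Seasonality (i.e. leaves Seasonality via a parent).
Parents of Seasonality: {AdSpend}.
Enumerating:
  P1: Seasonality <- AdSpend -> BrandLoyalty <- WebVisits -> CouponUse -> PriorPurchase
That exhausts the simple backdoor paths. Count: 1.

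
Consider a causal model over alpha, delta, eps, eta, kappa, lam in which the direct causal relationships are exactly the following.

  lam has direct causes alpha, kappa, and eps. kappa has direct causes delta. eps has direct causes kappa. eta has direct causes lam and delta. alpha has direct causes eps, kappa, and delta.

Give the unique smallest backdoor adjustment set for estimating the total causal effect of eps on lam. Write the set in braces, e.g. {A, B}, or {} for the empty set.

{kappa}

Variables eligible for adjustment (non-descendants of eps, excluding eps and lam): {delta, kappa}.
Backdoor paths from eps to lam:
  P1: eps <- kappa <- delta -> alpha -> lam
  P2: eps <- kappa <- delta -> eta <- lam
  P3: eps <- kappa -> alpha <- delta -> eta <- lam
  P4: eps <- kappa -> alpha -> lam
  P5: eps <- kappa -> lam
The empty set is not sufficient: P1 (eps <- kappa <- delta -> alpha -> lam) has no collider blocking it and no conditioned non-collider, so it is open.
Try {kappa}:
  P1: blocked at chain node kappa ∈ conditioning set.
  P2: blocked at chain node kappa ∈ conditioning set.
  P3: blocked at fork node kappa ∈ conditioning set.
  P4: blocked at fork node kappa ∈ conditioning set.
  P5: blocked at fork node kappa ∈ conditioning set.
{kappa} contains no descendant of eps and blocks every backdoor path.
No other singleton works — e.g. {delta} leaves P4 open — so {kappa} is the unique smallest valid adjustment set.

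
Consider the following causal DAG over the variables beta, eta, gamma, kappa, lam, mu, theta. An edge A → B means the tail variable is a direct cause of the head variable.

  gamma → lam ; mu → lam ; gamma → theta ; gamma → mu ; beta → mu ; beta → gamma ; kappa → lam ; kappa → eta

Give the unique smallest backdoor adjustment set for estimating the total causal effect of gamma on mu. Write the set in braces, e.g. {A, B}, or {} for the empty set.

{beta}

Variables eligible for adjustment (non-descendants of gamma, excluding gamma and mu): {beta, eta, kappa}.
Backdoor paths from gamma to mu:
  P1: gamma <- beta -> mu
The empty set is not sufficient: P1 (gamma <- beta -> mu) has no collider blocking it and no conditioned non-collider, so it is open.
Try {beta}:
  P1: blocked at fork node beta ∈ conditioning set.
{beta} contains no descendant of gamma and blocks every backdoor path.
No other singleton works — e.g. {kappa} leaves P1 open — so {beta} is the unique smallest valid adjustment set.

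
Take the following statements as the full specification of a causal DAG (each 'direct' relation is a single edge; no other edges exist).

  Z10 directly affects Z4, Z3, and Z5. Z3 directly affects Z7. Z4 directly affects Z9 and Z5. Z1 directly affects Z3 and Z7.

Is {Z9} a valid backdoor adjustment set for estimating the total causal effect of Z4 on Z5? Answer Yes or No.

No

Backdoor paths from Z4 to Z5 (paths whose first edge points into Z4):
  P1: Z4 <- Z10 -> Z5
Condition 1 (no descendant of Z4 in the set): FAILS — Z9 is a descendant of Z4.
Condition 2 (every backdoor path blocked by {Z9}):
  P1: open — no interior node is in the conditioning set.
{Z9} does not satisfy the backdoor criterion.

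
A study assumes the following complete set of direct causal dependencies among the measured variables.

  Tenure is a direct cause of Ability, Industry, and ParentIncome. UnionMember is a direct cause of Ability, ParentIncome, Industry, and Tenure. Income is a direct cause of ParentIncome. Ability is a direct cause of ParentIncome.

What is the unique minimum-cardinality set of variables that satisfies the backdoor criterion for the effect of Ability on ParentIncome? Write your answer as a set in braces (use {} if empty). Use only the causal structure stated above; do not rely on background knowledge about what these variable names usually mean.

{Tenure, UnionMember}

Variables eligible for adjustment (non-descendants of Ability, excluding Ability and ParentIncome): {Income, Industry, Tenure, UnionMember}.
Backdoor paths from Ability to ParentIncome:
  P1: Ability <- UnionMember -> Tenure -> ParentIncome
  P2: Ability <- UnionMember -> Industry <- Tenure -> ParentIncome
  P3: Ability <- UnionMember -> ParentIncome
  P4: Ability <- Tenure <- UnionMember -> ParentIncome
  P5: Ability <- Tenure -> Industry <- UnionMember -> ParentIncome
  P6: Ability <- Tenure -> ParentIncome
The empty set is not sufficient: P1 (Ability <- UnionMember -> Tenure -> ParentIncome) has no collider blocking it and no conditioned non-collider, so it is open.
Try {Tenure, UnionMember}:
  P1: blocked at fork node UnionMember ∈ conditioning set.
  P2: blocked at fork node UnionMember ∈ conditioning set.
  P3: blocked at fork node UnionMember ∈ conditioning set.
  P4: blocked at chain node Tenure ∈ conditioning set.
  P5: blocked at fork node Tenure ∈ conditioning set.
  P6: blocked at fork node Tenure ∈ conditioning set.
{Tenure, UnionMember} contains no descendant of Ability and blocks every backdoor path.
Every element of {Tenure, UnionMember} is needed (dropping Tenure leaves P6 open; dropping UnionMember leaves P3 open), so no proper subset is valid.
Among all size-2 subsets of the eligible variables, only {Tenure, UnionMember} blocks every backdoor path, so it is the unique smallest valid adjustment set.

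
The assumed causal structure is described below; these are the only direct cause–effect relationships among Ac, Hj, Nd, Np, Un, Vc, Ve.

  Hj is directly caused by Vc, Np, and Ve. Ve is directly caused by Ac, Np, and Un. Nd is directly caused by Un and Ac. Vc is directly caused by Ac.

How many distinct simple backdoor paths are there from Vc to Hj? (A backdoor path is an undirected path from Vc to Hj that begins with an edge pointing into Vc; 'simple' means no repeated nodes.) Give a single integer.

4

A backdoor path from Vc to Hj is any simple undirected path whose first edge points into Vc (i.e. leaves Vc via a parent).
Parents of Vc: {Ac}.
Enumerating:
  P1: Vc <- Ac -> Nd <- Un -> Ve <- Np -> Hj
  P2: Vc <- Ac -> Nd <- Un -> Ve -> Hj
  P3: Vc <- Ac -> Ve <- Np -> Hj
  P4: Vc <- Ac -> Ve -> Hj
That exhausts the simple backdoor paths. Count: 4.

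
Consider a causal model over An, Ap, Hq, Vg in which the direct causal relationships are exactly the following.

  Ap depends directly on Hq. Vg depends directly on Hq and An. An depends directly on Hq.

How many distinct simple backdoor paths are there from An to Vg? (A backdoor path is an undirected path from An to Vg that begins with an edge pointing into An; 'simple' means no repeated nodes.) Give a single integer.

A backdoor path from An to Vg is any simple undirected path whose first edge points into An (i.e. leaves An via a parent).
Parents of An: {Hq}.
Enumerating:
  P1: An <- Hq -> Vg
That exhausts the simple backdoor paths. Count: 1.

1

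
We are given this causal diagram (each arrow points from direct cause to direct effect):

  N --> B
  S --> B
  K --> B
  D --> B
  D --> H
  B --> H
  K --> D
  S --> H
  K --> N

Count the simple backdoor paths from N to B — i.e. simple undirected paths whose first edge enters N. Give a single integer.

4

A backdoor path from N to B is any simple undirected path whose first edge points into N (i.e. leaves N via a parent).
Parents of N: {K}.
Enumerating:
  P1: N <- K -> D -> B
  P2: N <- K -> D -> H <- S -> B
  P3: N <- K -> D -> H <- B
  P4: N <- K -> B
That exhausts the simple backdoor paths. Count: 4.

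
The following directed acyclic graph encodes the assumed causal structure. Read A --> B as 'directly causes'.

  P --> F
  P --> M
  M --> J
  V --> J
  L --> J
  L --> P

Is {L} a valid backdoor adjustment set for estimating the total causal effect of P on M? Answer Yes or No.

Yes

Backdoor paths from P to M (paths whose first edge points into P):
  P1: P <- L -> J <- M
Condition 1 (no descendant of P in the set): holds — descendants of P are {F, J, M}; none are in {L}.
Condition 2 (every backdoor path blocked by {L}):
  P1: blocked at fork node L ∈ conditioning set.
{L} satisfies the backdoor criterion.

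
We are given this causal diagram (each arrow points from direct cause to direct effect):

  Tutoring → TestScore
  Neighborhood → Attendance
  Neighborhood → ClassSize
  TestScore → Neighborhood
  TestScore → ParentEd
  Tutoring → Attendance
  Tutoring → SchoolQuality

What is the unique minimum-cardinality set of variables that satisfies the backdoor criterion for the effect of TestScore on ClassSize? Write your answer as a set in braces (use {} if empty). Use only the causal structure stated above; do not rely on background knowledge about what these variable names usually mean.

{}

Variables eligible for adjustment (non-descendants of TestScore, excluding TestScore and ClassSize): {SchoolQuality, Tutoring}.
Backdoor paths from TestScore to ClassSize:
  P1: TestScore <- Tutoring -> Attendance <- Neighborhood -> ClassSize
Each backdoor path contains an unconditioned collider, so every path is already blocked with the empty conditioning set:
  P1: blocked at collider Attendance (neither it nor any descendant is in the conditioning set).
The empty set is therefore the unique smallest valid set.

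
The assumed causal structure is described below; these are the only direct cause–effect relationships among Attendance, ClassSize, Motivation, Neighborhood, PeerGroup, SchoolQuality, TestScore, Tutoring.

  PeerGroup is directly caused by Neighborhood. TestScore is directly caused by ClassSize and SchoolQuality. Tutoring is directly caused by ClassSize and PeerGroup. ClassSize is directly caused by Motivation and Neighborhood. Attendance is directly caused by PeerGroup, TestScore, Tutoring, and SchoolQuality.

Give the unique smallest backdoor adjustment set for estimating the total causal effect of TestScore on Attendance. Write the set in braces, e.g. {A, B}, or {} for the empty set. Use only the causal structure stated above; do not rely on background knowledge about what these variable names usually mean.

Variables eligible for adjustment (non-descendants of TestScore, excluding TestScore and Attendance): {ClassSize, Motivation, Neighborhood, PeerGroup, SchoolQuality, Tutoring}.
Backdoor paths from TestScore to Attendance:
  P1: TestScore <- SchoolQuality -> Attendance
  P2: TestScore <- ClassSize <- Neighborhood -> PeerGroup -> Tutoring -> Attendance
  P3: TestScore <- ClassSize <- Neighborhood -> PeerGroup -> Attendance
  P4: TestScore <- ClassSize -> Tutoring <- PeerGroup -> Attendance
  P5: TestScore <- ClassSize -> Tutoring -> Attendance
The empty set is not sufficient: P1 (TestScore <- SchoolQuality -> Attendance) has no collider blocking it and no conditioned non-collider, so it is open.
Try {ClassSize, SchoolQuality}:
  P1: blocked at fork node SchoolQuality ∈ conditioning set.
  P2: blocked at chain node ClassSize ∈ conditioning set.
  P3: blocked at chain node ClassSize ∈ conditioning set.
  P4: blocked at fork node ClassSize ∈ conditioning set.
  P5: blocked at fork node ClassSize ∈ conditioning set.
{ClassSize, SchoolQuality} contains no descendant of TestScore and blocks every backdoor path.
Every element of {ClassSize, SchoolQuality} is needed (dropping ClassSize leaves P2 open; dropping SchoolQuality leaves P1 open), so no proper subset is valid.
Among all size-2 subsets of the eligible variables, only {ClassSize, SchoolQuality} blocks every backdoor path, so it is the unique smallest valid adjustment set.

{ClassSize, SchoolQuality}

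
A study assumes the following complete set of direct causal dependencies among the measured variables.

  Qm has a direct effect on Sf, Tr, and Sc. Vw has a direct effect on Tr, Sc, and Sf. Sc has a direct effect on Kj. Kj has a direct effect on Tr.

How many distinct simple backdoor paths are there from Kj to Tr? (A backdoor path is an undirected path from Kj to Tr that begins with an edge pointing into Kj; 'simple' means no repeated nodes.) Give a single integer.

A backdoor path from Kj to Tr is any simple undirected path whose first edge points into Kj (i.e. leaves Kj via a parent).
Parents of Kj: {Sc}.
Enumerating:
  P1: Kj <- Sc <- Vw -> Sf <- Qm -> Tr
  P2: Kj <- Sc <- Vw -> Tr
  P3: Kj <- Sc <- Qm -> Sf <- Vw -> Tr
  P4: Kj <- Sc <- Qm -> Tr
That exhausts the simple backdoor paths. Count: 4.

4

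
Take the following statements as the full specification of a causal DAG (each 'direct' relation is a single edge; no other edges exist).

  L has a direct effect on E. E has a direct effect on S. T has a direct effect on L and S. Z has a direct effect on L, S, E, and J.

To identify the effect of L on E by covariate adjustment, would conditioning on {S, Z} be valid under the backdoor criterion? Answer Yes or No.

Backdoor paths from L to E (paths whose first edge points into L):
  P1: L <- Z -> E
  P2: L <- Z -> S <- E
  P3: L <- T -> S <- Z -> E
  P4: L <- T -> S <- E
Condition 1 (no descendant of L in the set): FAILS — S is a descendant of L.
Condition 2 (every backdoor path blocked by {S, Z}):
  P1: blocked at fork node Z ∈ conditioning set.
  P2: blocked at fork node Z ∈ conditioning set.
  P3: blocked at fork node Z ∈ conditioning set.
  P4: open — collider(s) S are conditioned on (or have a conditioned descendant) and no non-collider on the path is in the set.
{S, Z} does not satisfy the backdoor criterion.

No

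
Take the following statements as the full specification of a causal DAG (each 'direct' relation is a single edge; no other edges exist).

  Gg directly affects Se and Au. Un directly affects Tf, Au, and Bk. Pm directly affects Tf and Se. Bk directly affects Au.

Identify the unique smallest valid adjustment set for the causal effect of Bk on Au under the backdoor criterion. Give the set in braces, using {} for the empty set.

{Un}

Variables eligible for adjustment (non-descendants of Bk, excluding Bk and Au): {Gg, Pm, Se, Tf, Un}.
Backdoor paths from Bk to Au:
  P1: Bk <- Un -> Tf <- Pm -> Se <- Gg -> Au
  P2: Bk <- Un -> Au
The empty set is not sufficient: P2 (Bk <- Un -> Au) has no collider blocking it and no conditioned non-collider, so it is open.
Try {Un}:
  P1: blocked at fork node Un ∈ conditioning set.
  P2: blocked at fork node Un ∈ conditioning set.
{Un} contains no descendant of Bk and blocks every backdoor path.
No other singleton works — e.g. {Gg} leaves P2 open — so {Un} is the unique smallest valid adjustment set.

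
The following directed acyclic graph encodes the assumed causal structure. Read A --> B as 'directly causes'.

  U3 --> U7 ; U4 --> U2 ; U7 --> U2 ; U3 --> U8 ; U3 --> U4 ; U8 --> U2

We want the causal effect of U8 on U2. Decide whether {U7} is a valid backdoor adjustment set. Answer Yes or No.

No

Backdoor paths from U8 to U2 (paths whose first edge points into U8):
  P1: U8 <- U3 -> U7 -> U2
  P2: U8 <- U3 -> U4 -> U2
Condition 1 (no descendant of U8 in the set): holds — descendants of U8 are {U2}; none are in {U7}.
Condition 2 (every backdoor path blocked by {U7}):
  P1: blocked at chain node U7 ∈ conditioning set.
  P2: open — no interior node is in the conditioning set.
{U7} does not satisfy the backdoor criterion.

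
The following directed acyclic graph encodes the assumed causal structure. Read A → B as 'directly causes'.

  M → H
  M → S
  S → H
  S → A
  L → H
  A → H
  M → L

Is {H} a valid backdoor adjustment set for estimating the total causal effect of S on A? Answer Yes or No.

Backdoor paths from S to A (paths whose first edge points into S):
  P1: S <- M -> L -> H <- A
  P2: S <- M -> H <- A
Condition 1 (no descendant of S in the set): FAILS — H is a descendant of S.
Condition 2 (every backdoor path blocked by {H}):
  P1: open — collider(s) H are conditioned on (or have a conditioned descendant) and no non-collider on the path is in the set.
  P2: open — collider(s) H are conditioned on (or have a conditioned descendant) and no non-collider on the path is in the set.
{H} does not satisfy the backdoor criterion.

No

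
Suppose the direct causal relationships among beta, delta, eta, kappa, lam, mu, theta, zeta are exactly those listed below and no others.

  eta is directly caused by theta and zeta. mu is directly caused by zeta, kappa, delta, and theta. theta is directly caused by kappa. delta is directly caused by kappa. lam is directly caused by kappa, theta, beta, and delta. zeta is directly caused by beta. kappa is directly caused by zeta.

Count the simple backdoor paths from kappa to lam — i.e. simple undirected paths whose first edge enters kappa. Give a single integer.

5

A backdoor path from kappa to lam is any simple undirected path whose first edge points into kappa (i.e. leaves kappa via a parent).
Parents of kappa: {zeta}.
Enumerating:
  P1: kappa <- zeta <- beta -> lam
  P2: kappa <- zeta -> eta <- theta -> mu <- delta -> lam
  P3: kappa <- zeta -> eta <- theta -> lam
  P4: kappa <- zeta -> mu <- theta -> lam
  P5: kappa <- zeta -> mu <- delta -> lam
That exhausts the simple backdoor paths. Count: 5.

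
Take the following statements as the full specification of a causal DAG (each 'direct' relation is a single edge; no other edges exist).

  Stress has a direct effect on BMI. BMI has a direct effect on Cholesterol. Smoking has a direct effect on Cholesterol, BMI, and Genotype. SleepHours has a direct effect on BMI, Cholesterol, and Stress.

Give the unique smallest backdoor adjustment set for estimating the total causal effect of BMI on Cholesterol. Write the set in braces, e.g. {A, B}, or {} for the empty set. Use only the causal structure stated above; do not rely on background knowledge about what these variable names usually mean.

{SleepHours, Smoking}

Variables eligible for adjustment (non-descendants of BMI, excluding BMI and Cholesterol): {Genotype, SleepHours, Smoking, Stress}.
Backdoor paths from BMI to Cholesterol:
  P1: BMI <- SleepHours -> Cholesterol
  P2: BMI <- Stress <- SleepHours -> Cholesterol
  P3: BMI <- Smoking -> Cholesterol
The empty set is not sufficient: P1 (BMI <- SleepHours -> Cholesterol) has no collider blocking it and no conditioned non-collider, so it is open.
Try {SleepHours, Smoking}:
  P1: blocked at fork node SleepHours ∈ conditioning set.
  P2: blocked at fork node SleepHours ∈ conditioning set.
  P3: blocked at fork node Smoking ∈ conditioning set.
{SleepHours, Smoking} contains no descendant of BMI and blocks every backdoor path.
Every element of {SleepHours, Smoking} is needed (dropping SleepHours leaves P1 open; dropping Smoking leaves P3 open), so no proper subset is valid.
Among all size-2 subsets of the eligible variables, only {SleepHours, Smoking} blocks every backdoor path, so it is the unique smallest valid adjustment set.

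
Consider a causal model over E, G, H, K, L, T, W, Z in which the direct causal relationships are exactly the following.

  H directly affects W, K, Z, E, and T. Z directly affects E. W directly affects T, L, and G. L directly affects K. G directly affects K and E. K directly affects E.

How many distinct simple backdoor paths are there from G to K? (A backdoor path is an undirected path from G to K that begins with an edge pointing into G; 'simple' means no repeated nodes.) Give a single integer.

A backdoor path from G to K is any simple undirected path whose first edge points into G (i.e. leaves G via a parent).
Parents of G: {W}.
Enumerating:
  P1: G <- W <- H -> Z -> E <- K
  P2: G <- W <- H -> K
  P3: G <- W <- H -> E <- K
  P4: G <- W -> T <- H -> Z -> E <- K
  P5: G <- W -> T <- H -> K
  P6: G <- W -> T <- H -> E <- K
  P7: G <- W -> L -> K
That exhausts the simple backdoor paths. Count: 7.

7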